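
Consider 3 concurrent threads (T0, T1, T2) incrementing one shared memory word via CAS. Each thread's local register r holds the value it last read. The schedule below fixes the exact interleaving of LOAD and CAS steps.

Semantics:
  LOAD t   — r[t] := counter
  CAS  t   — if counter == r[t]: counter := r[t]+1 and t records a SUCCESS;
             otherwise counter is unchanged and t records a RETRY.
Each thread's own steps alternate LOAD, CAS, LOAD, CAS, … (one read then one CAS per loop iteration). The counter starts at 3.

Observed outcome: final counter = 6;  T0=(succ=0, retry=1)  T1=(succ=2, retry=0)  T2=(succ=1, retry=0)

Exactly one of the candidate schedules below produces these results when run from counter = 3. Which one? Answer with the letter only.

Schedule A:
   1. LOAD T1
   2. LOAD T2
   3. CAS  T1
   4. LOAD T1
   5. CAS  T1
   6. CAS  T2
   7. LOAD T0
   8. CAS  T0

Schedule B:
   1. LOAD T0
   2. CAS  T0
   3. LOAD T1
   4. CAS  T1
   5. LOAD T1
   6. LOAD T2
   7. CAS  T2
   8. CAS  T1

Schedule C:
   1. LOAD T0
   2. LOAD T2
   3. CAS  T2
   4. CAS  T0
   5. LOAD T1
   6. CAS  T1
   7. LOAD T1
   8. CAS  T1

Simulating candidate C:
   1) LOAD T0:  M=3  r_T0=3
   2) LOAD T2:  M=3  r_T2=3
   3) CAS  T2:  M=4  r_T2=3 ✓
   4) CAS  T0:  M=4  r_T0=3 ✗
   5) LOAD T1:  M=4  r_T1=4
   6) CAS  T1:  M=5  r_T1=4 ✓
   7) LOAD T1:  M=5  r_T1=5
   8) CAS  T1:  M=6  r_T1=5 ✓

C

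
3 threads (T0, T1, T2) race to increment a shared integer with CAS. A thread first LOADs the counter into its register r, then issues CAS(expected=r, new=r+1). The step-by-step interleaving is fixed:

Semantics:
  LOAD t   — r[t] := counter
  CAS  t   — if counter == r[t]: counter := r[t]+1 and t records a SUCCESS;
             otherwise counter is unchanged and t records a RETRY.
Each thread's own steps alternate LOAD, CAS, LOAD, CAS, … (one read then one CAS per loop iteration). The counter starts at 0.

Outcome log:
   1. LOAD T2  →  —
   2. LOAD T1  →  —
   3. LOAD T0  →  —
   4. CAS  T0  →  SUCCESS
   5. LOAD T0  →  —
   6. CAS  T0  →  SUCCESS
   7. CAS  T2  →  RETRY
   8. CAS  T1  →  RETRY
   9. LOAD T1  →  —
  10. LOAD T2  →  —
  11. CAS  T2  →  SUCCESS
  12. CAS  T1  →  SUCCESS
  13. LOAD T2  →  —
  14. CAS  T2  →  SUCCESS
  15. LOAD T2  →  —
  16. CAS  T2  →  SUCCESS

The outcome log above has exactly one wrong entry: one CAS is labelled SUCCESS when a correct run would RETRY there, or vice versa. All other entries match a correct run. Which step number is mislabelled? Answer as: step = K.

step = 12

Reference trace:
[1] T2.load  rd  (counter 0, T2.r 0)
[2] T1.load  rd  (counter 0, T1.r 0)
[3] T0.load  rd  (counter 0, T0.r 0)
[4] T0.cas  hit  (counter 1, T0.r 0)
[5] T0.load  rd  (counter 1, T0.r 1)
[6] T0.cas  hit  (counter 2, T0.r 1)
[7] T2.cas  miss  (counter 2, T2.r 0)
[8] T1.cas  miss  (counter 2, T1.r 0)
[9] T1.load  rd  (counter 2, T1.r 2)
[10] T2.load  rd  (counter 2, T2.r 2)
[11] T2.cas  hit  (counter 3, T2.r 2)
[12] T1.cas  miss  (counter 3, T1.r 2)
[13] T2.load  rd  (counter 3, T2.r 3)
[14] T2.cas  hit  (counter 4, T2.r 3)
[15] T2.load  rd  (counter 4, T2.r 4)
[16] T2.cas  hit  (counter 5, T2.r 4)
Mismatch at 12.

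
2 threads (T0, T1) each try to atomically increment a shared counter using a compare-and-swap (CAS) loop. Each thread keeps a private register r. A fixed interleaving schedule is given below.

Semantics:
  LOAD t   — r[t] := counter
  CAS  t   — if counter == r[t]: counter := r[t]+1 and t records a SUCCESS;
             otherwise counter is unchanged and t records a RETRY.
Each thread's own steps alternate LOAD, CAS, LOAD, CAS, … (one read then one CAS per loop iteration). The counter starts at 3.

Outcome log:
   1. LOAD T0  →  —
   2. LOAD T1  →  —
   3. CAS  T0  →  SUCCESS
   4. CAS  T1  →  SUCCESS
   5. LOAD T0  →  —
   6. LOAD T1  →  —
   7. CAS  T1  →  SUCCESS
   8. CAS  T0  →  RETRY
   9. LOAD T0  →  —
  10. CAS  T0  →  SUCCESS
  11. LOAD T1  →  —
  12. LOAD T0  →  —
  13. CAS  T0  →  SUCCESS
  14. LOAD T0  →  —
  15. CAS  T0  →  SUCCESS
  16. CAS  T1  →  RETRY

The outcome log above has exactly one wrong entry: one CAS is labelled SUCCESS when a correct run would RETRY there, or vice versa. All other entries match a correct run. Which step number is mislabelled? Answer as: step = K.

Re-executing:
[1] T0.load  rd  (counter 3, T0.r 3)
[2] T1.load  rd  (counter 3, T1.r 3)
[3] T0.cas  hit  (counter 4, T0.r 3)
[4] T1.cas  miss  (counter 4, T1.r 3)
[5] T0.load  rd  (counter 4, T0.r 4)
[6] T1.load  rd  (counter 4, T1.r 4)
[7] T1.cas  hit  (counter 5, T1.r 4)
[8] T0.cas  miss  (counter 5, T0.r 4)
[9] T0.load  rd  (counter 5, T0.r 5)
[10] T0.cas  hit  (counter 6, T0.r 5)
[11] T1.load  rd  (counter 6, T1.r 6)
[12] T0.load  rd  (counter 6, T0.r 6)
[13] T0.cas  hit  (counter 7, T0.r 6)
[14] T0.load  rd  (counter 7, T0.r 7)
[15] T0.cas  hit  (counter 8, T0.r 7)
[16] T1.cas  miss  (counter 8, T1.r 6)
Mismatch at 4.

step = 4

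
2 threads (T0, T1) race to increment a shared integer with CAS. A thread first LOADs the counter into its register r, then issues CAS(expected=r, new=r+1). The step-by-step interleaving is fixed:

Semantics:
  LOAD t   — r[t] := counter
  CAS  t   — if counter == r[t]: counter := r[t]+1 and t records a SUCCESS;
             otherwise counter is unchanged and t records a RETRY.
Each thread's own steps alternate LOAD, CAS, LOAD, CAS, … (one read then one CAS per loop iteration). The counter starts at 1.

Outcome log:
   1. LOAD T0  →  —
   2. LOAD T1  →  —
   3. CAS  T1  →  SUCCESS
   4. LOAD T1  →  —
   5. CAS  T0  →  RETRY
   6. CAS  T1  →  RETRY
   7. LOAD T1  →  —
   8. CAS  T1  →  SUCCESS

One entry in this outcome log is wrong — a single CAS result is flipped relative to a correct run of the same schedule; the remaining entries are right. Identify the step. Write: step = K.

step = 6

Re-executing:
step 1: T0 LOAD ⇒ load; ctr=1 reg=1
step 2: T1 LOAD ⇒ load; ctr=1 reg=1
step 3: T1 CAS ⇒ ok; ctr=2 reg=1
step 4: T1 LOAD ⇒ load; ctr=2 reg=2
step 5: T0 CAS ⇒ retry; ctr=2 reg=1
step 6: T1 CAS ⇒ ok; ctr=3 reg=2
step 7: T1 LOAD ⇒ load; ctr=3 reg=3
step 8: T1 CAS ⇒ ok; ctr=4 reg=3
Flip is step 6.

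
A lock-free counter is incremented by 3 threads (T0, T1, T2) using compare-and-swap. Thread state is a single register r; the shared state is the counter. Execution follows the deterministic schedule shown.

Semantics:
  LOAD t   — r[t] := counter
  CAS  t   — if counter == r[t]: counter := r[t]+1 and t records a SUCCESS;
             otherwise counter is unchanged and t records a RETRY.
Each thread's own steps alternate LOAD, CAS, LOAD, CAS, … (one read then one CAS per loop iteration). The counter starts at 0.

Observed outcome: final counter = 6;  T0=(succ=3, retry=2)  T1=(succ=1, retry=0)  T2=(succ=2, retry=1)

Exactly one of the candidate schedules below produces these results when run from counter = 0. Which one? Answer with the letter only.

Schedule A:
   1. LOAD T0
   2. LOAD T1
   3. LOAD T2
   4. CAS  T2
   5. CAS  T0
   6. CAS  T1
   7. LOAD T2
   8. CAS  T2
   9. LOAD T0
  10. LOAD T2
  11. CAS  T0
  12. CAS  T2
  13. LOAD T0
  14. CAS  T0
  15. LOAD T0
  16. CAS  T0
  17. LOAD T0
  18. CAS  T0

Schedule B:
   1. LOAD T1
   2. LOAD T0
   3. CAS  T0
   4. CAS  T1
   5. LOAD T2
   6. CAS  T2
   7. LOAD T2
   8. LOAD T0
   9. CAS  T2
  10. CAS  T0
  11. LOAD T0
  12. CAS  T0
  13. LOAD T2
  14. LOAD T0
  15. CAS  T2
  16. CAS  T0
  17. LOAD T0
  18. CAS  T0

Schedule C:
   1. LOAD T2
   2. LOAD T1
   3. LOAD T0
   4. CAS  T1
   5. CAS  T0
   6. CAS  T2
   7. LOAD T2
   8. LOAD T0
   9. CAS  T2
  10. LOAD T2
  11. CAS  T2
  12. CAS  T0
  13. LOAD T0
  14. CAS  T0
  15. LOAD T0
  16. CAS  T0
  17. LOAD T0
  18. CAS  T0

Run C:
1. LOAD T2 → mem=0 r[T2]=0 [LOAD]
2. LOAD T1 → mem=0 r[T1]=0 [LOAD]
3. LOAD T0 → mem=0 r[T0]=0 [LOAD]
4. CAS T1 → mem=1 r[T1]=0 [OK]
5. CAS T0 → mem=1 r[T0]=0 [RETRY]
6. CAS T2 → mem=1 r[T2]=0 [RETRY]
7. LOAD T2 → mem=1 r[T2]=1 [LOAD]
8. LOAD T0 → mem=1 r[T0]=1 [LOAD]
9. CAS T2 → mem=2 r[T2]=1 [OK]
10. LOAD T2 → mem=2 r[T2]=2 [LOAD]
11. CAS T2 → mem=3 r[T2]=2 [OK]
12. CAS T0 → mem=3 r[T0]=1 [RETRY]
13. LOAD T0 → mem=3 r[T0]=3 [LOAD]
14. CAS T0 → mem=4 r[T0]=3 [OK]
15. LOAD T0 → mem=4 r[T0]=4 [LOAD]
16. CAS T0 → mem=5 r[T0]=4 [OK]
17. LOAD T0 → mem=5 r[T0]=5 [LOAD]
18. CAS T0 → mem=6 r[T0]=5 [OK]

C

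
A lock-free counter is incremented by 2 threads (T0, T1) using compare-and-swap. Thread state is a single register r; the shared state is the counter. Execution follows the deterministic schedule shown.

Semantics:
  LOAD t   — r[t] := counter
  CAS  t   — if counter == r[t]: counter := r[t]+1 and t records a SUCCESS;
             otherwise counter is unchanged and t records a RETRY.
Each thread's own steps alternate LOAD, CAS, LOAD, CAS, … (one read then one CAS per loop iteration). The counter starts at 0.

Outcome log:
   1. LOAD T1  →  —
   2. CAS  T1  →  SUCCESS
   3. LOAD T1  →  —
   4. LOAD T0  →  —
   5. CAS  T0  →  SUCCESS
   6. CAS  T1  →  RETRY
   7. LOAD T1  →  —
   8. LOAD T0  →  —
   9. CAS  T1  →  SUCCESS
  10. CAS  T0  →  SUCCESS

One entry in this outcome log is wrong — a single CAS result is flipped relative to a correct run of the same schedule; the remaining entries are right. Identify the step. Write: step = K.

step = 10

Re-executing:
1. LOAD T1 → mem=0 r[T1]=0 [LOAD]
2. CAS T1 → mem=1 r[T1]=0 [OK]
3. LOAD T1 → mem=1 r[T1]=1 [LOAD]
4. LOAD T0 → mem=1 r[T0]=1 [LOAD]
5. CAS T0 → mem=2 r[T0]=1 [OK]
6. CAS T1 → mem=2 r[T1]=1 [RETRY]
7. LOAD T1 → mem=2 r[T1]=2 [LOAD]
8. LOAD T0 → mem=2 r[T0]=2 [LOAD]
9. CAS T1 → mem=3 r[T1]=2 [OK]
10. CAS T0 → mem=3 r[T0]=2 [RETRY]
Flip is step 10.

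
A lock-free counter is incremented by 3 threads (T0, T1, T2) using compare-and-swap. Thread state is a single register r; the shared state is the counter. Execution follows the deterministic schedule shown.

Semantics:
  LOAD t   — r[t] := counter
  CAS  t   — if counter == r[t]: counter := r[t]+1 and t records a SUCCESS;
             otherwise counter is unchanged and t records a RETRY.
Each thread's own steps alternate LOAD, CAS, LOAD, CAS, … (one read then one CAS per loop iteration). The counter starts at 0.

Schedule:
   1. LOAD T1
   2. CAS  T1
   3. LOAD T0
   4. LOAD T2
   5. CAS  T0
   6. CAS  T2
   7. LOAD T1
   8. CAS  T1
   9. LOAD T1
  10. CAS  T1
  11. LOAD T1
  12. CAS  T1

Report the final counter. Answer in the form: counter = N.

   1) LOAD T1:  M=0  r_T1=0
   2) CAS  T1:  M=1  r_T1=0 ✓
   3) LOAD T0:  M=1  r_T0=1
   4) LOAD T2:  M=1  r_T2=1
   5) CAS  T0:  M=2  r_T0=1 ✓
   6) CAS  T2:  M=2  r_T2=1 ✗
   7) LOAD T1:  M=2  r_T1=2
   8) CAS  T1:  M=3  r_T1=2 ✓
   9) LOAD T1:  M=3  r_T1=3
  10) CAS  T1:  M=4  r_T1=3 ✓
  11) LOAD T1:  M=4  r_T1=4
  12) CAS  T1:  M=5  r_T1=4 ✓

counter = 5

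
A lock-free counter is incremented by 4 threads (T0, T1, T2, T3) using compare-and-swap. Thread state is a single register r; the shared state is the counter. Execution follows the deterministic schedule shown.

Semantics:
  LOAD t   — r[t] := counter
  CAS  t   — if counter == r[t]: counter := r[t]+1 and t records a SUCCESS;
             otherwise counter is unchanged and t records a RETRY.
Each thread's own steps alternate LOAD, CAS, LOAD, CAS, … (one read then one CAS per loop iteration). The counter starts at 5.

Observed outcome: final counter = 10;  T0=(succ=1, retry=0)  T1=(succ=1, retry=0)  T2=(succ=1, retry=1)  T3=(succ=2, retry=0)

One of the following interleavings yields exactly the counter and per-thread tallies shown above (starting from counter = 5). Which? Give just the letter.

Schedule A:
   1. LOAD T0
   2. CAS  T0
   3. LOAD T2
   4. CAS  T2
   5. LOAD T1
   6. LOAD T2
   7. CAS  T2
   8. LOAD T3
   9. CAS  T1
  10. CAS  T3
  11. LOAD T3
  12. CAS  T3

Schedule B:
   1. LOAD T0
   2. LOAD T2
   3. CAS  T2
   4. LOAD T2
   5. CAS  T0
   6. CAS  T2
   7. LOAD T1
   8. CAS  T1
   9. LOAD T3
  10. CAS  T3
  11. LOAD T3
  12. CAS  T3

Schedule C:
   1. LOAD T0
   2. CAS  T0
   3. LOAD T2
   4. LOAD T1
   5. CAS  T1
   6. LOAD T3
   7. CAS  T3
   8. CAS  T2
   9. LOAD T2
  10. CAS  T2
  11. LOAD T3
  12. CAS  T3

C

Run C:
step 1: T0 LOAD ⇒ load; ctr=5 reg=5
step 2: T0 CAS ⇒ ok; ctr=6 reg=5
step 3: T2 LOAD ⇒ load; ctr=6 reg=6
step 4: T1 LOAD ⇒ load; ctr=6 reg=6
step 5: T1 CAS ⇒ ok; ctr=7 reg=6
step 6: T3 LOAD ⇒ load; ctr=7 reg=7
step 7: T3 CAS ⇒ ok; ctr=8 reg=7
step 8: T2 CAS ⇒ retry; ctr=8 reg=6
step 9: T2 LOAD ⇒ load; ctr=8 reg=8
step 10: T2 CAS ⇒ ok; ctr=9 reg=8
step 11: T3 LOAD ⇒ load; ctr=9 reg=9
step 12: T3 CAS ⇒ ok; ctr=10 reg=9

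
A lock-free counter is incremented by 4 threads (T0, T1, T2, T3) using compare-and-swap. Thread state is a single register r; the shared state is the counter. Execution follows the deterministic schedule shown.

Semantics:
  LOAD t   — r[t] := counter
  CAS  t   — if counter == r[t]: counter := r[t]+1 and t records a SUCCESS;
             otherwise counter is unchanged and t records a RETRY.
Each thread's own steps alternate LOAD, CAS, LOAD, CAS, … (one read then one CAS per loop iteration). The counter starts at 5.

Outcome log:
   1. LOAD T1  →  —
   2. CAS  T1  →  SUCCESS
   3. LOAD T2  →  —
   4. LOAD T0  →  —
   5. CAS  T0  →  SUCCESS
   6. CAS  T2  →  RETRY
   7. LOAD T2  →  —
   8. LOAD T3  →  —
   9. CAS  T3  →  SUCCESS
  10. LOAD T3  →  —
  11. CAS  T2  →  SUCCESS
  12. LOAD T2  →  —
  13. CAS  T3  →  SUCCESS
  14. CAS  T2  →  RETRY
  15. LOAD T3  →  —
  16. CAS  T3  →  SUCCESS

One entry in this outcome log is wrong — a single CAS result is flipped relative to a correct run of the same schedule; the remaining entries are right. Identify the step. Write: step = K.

Reference trace:
   1) LOAD T1:  M=5  r_T1=5
   2) CAS  T1:  M=6  r_T1=5 ✓
   3) LOAD T2:  M=6  r_T2=6
   4) LOAD T0:  M=6  r_T0=6
   5) CAS  T0:  M=7  r_T0=6 ✓
   6) CAS  T2:  M=7  r_T2=6 ✗
   7) LOAD T2:  M=7  r_T2=7
   8) LOAD T3:  M=7  r_T3=7
   9) CAS  T3:  M=8  r_T3=7 ✓
  10) LOAD T3:  M=8  r_T3=8
  11) CAS  T2:  M=8  r_T2=7 ✗
  12) LOAD T2:  M=8  r_T2=8
  13) CAS  T3:  M=9  r_T3=8 ✓
  14) CAS  T2:  M=9  r_T2=8 ✗
  15) LOAD T3:  M=9  r_T3=9
  16) CAS  T3:  M=10  r_T3=9 ✓
Log disagrees first at step 11.

step = 11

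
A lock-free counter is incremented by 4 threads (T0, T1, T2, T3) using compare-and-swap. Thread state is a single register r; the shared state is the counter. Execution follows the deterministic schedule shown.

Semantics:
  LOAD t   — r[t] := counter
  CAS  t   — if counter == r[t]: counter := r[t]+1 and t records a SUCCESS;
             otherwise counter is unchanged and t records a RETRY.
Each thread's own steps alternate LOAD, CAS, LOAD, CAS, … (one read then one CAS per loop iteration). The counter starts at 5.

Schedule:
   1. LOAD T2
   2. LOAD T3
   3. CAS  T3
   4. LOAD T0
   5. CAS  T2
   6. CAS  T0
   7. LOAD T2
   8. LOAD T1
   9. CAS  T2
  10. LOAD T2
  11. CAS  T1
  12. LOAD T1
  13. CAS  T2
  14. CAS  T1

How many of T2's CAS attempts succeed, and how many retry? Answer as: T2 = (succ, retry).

T2 = (2, 1)

T2 LOAD — after: cnt=5, r=5 — load
T3 LOAD — after: cnt=5, r=5 — load
T3 CAS — after: cnt=6, r=5 — ok
T0 LOAD — after: cnt=6, r=6 — load
T2 CAS — after: cnt=6, r=5 — retry
T0 CAS — after: cnt=7, r=6 — ok
T2 LOAD — after: cnt=7, r=7 — load
T1 LOAD — after: cnt=7, r=7 — load
T2 CAS — after: cnt=8, r=7 — ok
T2 LOAD — after: cnt=8, r=8 — load
T1 CAS — after: cnt=8, r=7 — retry
T1 LOAD — after: cnt=8, r=8 — load
T2 CAS — after: cnt=9, r=8 — ok
T1 CAS — after: cnt=9, r=8 — retry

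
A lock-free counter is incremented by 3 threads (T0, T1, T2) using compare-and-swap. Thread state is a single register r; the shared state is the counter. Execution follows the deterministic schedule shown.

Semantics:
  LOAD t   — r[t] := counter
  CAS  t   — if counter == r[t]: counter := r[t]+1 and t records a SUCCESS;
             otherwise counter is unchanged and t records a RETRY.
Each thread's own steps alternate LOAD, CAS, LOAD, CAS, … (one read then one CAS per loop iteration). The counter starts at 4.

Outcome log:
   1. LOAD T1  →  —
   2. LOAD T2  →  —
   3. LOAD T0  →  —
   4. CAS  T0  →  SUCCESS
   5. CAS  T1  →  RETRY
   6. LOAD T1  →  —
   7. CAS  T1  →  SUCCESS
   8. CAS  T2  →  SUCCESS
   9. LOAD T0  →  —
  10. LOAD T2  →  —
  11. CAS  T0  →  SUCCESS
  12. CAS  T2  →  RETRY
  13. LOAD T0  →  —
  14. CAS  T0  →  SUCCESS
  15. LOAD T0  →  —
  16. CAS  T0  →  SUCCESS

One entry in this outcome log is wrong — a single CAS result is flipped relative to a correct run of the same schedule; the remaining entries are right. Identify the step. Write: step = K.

Correct run:
T1 LOAD — after: cnt=4, r=4 — load
T2 LOAD — after: cnt=4, r=4 — load
T0 LOAD — after: cnt=4, r=4 — load
T0 CAS — after: cnt=5, r=4 — ok
T1 CAS — after: cnt=5, r=4 — retry
T1 LOAD — after: cnt=5, r=5 — load
T1 CAS — after: cnt=6, r=5 — ok
T2 CAS — after: cnt=6, r=4 — retry
T0 LOAD — after: cnt=6, r=6 — load
T2 LOAD — after: cnt=6, r=6 — load
T0 CAS — after: cnt=7, r=6 — ok
T2 CAS — after: cnt=7, r=6 — retry
T0 LOAD — after: cnt=7, r=7 — load
T0 CAS — after: cnt=8, r=7 — ok
T0 LOAD — after: cnt=8, r=8 — load
T0 CAS — after: cnt=9, r=8 — ok
Flip is step 8.

step = 8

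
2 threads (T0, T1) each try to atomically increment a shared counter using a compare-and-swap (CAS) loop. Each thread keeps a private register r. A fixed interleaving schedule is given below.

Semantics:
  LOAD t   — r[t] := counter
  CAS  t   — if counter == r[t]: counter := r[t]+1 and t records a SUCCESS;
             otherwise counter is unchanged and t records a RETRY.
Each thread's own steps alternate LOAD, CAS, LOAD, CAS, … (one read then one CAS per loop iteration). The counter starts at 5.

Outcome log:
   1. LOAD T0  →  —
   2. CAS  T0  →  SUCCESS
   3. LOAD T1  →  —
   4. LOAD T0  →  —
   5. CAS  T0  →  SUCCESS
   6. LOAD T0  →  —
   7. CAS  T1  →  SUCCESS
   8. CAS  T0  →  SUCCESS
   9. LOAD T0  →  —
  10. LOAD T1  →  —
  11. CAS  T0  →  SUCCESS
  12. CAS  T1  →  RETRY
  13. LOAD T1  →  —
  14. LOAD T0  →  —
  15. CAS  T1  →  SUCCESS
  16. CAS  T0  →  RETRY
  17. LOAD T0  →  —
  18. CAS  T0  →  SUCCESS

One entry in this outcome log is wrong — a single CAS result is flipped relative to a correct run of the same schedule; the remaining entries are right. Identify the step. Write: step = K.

step = 7

Correct run:
1. LOAD T0 → mem=5 r[T0]=5 [LOAD]
2. CAS T0 → mem=6 r[T0]=5 [OK]
3. LOAD T1 → mem=6 r[T1]=6 [LOAD]
4. LOAD T0 → mem=6 r[T0]=6 [LOAD]
5. CAS T0 → mem=7 r[T0]=6 [OK]
6. LOAD T0 → mem=7 r[T0]=7 [LOAD]
7. CAS T1 → mem=7 r[T1]=6 [RETRY]
8. CAS T0 → mem=8 r[T0]=7 [OK]
9. LOAD T0 → mem=8 r[T0]=8 [LOAD]
10. LOAD T1 → mem=8 r[T1]=8 [LOAD]
11. CAS T0 → mem=9 r[T0]=8 [OK]
12. CAS T1 → mem=9 r[T1]=8 [RETRY]
13. LOAD T1 → mem=9 r[T1]=9 [LOAD]
14. LOAD T0 → mem=9 r[T0]=9 [LOAD]
15. CAS T1 → mem=10 r[T1]=9 [OK]
16. CAS T0 → mem=10 r[T0]=9 [RETRY]
17. LOAD T0 → mem=10 r[T0]=10 [LOAD]
18. CAS T0 → mem=11 r[T0]=10 [OK]
Flip is step 7.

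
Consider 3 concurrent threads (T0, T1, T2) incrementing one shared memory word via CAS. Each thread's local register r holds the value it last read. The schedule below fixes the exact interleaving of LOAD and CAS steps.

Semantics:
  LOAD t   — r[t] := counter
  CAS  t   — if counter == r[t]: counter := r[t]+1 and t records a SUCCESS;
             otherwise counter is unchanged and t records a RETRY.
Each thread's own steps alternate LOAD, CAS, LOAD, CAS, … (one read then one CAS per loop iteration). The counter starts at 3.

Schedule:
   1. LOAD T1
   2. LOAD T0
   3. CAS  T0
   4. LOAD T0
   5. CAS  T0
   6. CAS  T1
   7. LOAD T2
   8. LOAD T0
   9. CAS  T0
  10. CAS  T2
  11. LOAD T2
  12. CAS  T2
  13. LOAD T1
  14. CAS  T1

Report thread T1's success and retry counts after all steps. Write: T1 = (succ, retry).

1. LOAD T1 → mem=3 r[T1]=3 [LOAD]
2. LOAD T0 → mem=3 r[T0]=3 [LOAD]
3. CAS T0 → mem=4 r[T0]=3 [OK]
4. LOAD T0 → mem=4 r[T0]=4 [LOAD]
5. CAS T0 → mem=5 r[T0]=4 [OK]
6. CAS T1 → mem=5 r[T1]=3 [RETRY]
7. LOAD T2 → mem=5 r[T2]=5 [LOAD]
8. LOAD T0 → mem=5 r[T0]=5 [LOAD]
9. CAS T0 → mem=6 r[T0]=5 [OK]
10. CAS T2 → mem=6 r[T2]=5 [RETRY]
11. LOAD T2 → mem=6 r[T2]=6 [LOAD]
12. CAS T2 → mem=7 r[T2]=6 [OK]
13. LOAD T1 → mem=7 r[T1]=7 [LOAD]
14. CAS T1 → mem=8 r[T1]=7 [OK]

T1 = (1, 1)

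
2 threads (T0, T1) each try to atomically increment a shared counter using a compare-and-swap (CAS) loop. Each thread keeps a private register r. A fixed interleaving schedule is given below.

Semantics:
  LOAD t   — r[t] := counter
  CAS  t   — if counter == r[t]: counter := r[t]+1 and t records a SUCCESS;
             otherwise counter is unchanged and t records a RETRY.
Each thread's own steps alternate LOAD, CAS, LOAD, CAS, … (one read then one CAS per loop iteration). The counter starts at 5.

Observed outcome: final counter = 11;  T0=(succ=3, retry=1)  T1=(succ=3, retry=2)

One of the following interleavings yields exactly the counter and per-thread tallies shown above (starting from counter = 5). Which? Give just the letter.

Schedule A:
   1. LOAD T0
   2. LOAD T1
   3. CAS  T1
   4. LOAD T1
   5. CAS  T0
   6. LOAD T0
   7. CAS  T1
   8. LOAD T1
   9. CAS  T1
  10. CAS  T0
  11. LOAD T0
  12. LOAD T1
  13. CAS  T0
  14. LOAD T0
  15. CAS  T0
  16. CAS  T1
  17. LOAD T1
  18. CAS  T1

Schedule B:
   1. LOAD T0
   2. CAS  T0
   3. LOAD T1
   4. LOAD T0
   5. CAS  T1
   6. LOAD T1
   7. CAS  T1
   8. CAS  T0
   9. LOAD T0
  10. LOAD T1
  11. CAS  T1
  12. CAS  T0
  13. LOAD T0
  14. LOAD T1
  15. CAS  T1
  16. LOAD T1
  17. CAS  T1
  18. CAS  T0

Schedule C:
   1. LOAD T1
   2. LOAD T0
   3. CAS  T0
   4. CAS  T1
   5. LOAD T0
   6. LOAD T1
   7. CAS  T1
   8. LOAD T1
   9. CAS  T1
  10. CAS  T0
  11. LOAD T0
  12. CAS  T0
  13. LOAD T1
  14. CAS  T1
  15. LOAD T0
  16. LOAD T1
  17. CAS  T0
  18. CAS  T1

C

Simulating candidate C:
T1 LOAD — after: cnt=5, r=5 — load
T0 LOAD — after: cnt=5, r=5 — load
T0 CAS — after: cnt=6, r=5 — ok
T1 CAS — after: cnt=6, r=5 — retry
T0 LOAD — after: cnt=6, r=6 — load
T1 LOAD — after: cnt=6, r=6 — load
T1 CAS — after: cnt=7, r=6 — ok
T1 LOAD — after: cnt=7, r=7 — load
T1 CAS — after: cnt=8, r=7 — ok
T0 CAS — after: cnt=8, r=6 — retry
T0 LOAD — after: cnt=8, r=8 — load
T0 CAS — after: cnt=9, r=8 — ok
T1 LOAD — after: cnt=9, r=9 — load
T1 CAS — after: cnt=10, r=9 — ok
T0 LOAD — after: cnt=10, r=10 — load
T1 LOAD — after: cnt=10, r=10 — load
T0 CAS — after: cnt=11, r=10 — ok
T1 CAS — after: cnt=11, r=10 — retry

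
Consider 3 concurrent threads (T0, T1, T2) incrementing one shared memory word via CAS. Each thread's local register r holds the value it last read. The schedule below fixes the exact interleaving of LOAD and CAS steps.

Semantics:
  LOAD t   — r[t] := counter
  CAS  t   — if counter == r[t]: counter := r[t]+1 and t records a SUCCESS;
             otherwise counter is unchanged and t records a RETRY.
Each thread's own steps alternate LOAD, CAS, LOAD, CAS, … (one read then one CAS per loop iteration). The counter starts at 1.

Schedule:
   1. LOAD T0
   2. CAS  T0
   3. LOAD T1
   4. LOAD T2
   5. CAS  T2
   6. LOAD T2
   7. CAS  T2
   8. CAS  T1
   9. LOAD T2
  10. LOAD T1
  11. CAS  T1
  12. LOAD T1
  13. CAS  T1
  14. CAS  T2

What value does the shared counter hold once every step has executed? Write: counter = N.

counter = 6

step 1: T0 LOAD ⇒ load; ctr=1 reg=1
step 2: T0 CAS ⇒ ok; ctr=2 reg=1
step 3: T1 LOAD ⇒ load; ctr=2 reg=2
step 4: T2 LOAD ⇒ load; ctr=2 reg=2
step 5: T2 CAS ⇒ ok; ctr=3 reg=2
step 6: T2 LOAD ⇒ load; ctr=3 reg=3
step 7: T2 CAS ⇒ ok; ctr=4 reg=3
step 8: T1 CAS ⇒ retry; ctr=4 reg=2
step 9: T2 LOAD ⇒ load; ctr=4 reg=4
step 10: T1 LOAD ⇒ load; ctr=4 reg=4
step 11: T1 CAS ⇒ ok; ctr=5 reg=4
step 12: T1 LOAD ⇒ load; ctr=5 reg=5
step 13: T1 CAS ⇒ ok; ctr=6 reg=5
step 14: T2 CAS ⇒ retry; ctr=6 reg=4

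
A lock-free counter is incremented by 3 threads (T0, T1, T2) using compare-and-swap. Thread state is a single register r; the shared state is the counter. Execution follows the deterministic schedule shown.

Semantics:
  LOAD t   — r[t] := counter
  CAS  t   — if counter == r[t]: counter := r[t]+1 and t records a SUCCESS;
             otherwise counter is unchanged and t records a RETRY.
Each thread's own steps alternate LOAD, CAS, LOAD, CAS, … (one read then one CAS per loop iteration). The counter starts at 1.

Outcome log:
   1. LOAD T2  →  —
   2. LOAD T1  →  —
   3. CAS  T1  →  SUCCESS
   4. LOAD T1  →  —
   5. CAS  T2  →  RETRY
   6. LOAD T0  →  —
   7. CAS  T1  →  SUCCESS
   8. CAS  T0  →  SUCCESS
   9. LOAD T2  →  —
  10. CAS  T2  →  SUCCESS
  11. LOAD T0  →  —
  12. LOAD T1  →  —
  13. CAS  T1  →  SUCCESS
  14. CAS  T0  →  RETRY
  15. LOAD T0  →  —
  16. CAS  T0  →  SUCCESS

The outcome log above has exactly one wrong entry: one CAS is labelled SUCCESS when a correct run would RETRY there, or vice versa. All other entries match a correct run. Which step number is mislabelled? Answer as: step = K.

step = 8

Re-executing:
step 1: T2 LOAD ⇒ load; ctr=1 reg=1
step 2: T1 LOAD ⇒ load; ctr=1 reg=1
step 3: T1 CAS ⇒ ok; ctr=2 reg=1
step 4: T1 LOAD ⇒ load; ctr=2 reg=2
step 5: T2 CAS ⇒ retry; ctr=2 reg=1
step 6: T0 LOAD ⇒ load; ctr=2 reg=2
step 7: T1 CAS ⇒ ok; ctr=3 reg=2
step 8: T0 CAS ⇒ retry; ctr=3 reg=2
step 9: T2 LOAD ⇒ load; ctr=3 reg=3
step 10: T2 CAS ⇒ ok; ctr=4 reg=3
step 11: T0 LOAD ⇒ load; ctr=4 reg=4
step 12: T1 LOAD ⇒ load; ctr=4 reg=4
step 13: T1 CAS ⇒ ok; ctr=5 reg=4
step 14: T0 CAS ⇒ retry; ctr=5 reg=4
step 15: T0 LOAD ⇒ load; ctr=5 reg=5
step 16: T0 CAS ⇒ ok; ctr=6 reg=5
Flip is step 8.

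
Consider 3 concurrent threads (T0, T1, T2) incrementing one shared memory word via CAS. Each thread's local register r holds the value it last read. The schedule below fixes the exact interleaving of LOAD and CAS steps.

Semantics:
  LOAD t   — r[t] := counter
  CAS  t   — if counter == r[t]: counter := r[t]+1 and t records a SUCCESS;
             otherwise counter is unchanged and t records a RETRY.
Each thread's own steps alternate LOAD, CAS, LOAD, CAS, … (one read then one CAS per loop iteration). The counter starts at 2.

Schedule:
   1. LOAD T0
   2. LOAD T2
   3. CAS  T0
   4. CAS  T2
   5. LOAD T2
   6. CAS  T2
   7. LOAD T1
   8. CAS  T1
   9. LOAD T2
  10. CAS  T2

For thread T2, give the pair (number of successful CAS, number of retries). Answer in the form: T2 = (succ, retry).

T2 = (2, 1)

T0 LOAD — after: cnt=2, r=2 — load
T2 LOAD — after: cnt=2, r=2 — load
T0 CAS — after: cnt=3, r=2 — ok
T2 CAS — after: cnt=3, r=2 — retry
T2 LOAD — after: cnt=3, r=3 — load
T2 CAS — after: cnt=4, r=3 — ok
T1 LOAD — after: cnt=4, r=4 — load
T1 CAS — after: cnt=5, r=4 — ok
T2 LOAD — after: cnt=5, r=5 — load
T2 CAS — after: cnt=6, r=5 — ok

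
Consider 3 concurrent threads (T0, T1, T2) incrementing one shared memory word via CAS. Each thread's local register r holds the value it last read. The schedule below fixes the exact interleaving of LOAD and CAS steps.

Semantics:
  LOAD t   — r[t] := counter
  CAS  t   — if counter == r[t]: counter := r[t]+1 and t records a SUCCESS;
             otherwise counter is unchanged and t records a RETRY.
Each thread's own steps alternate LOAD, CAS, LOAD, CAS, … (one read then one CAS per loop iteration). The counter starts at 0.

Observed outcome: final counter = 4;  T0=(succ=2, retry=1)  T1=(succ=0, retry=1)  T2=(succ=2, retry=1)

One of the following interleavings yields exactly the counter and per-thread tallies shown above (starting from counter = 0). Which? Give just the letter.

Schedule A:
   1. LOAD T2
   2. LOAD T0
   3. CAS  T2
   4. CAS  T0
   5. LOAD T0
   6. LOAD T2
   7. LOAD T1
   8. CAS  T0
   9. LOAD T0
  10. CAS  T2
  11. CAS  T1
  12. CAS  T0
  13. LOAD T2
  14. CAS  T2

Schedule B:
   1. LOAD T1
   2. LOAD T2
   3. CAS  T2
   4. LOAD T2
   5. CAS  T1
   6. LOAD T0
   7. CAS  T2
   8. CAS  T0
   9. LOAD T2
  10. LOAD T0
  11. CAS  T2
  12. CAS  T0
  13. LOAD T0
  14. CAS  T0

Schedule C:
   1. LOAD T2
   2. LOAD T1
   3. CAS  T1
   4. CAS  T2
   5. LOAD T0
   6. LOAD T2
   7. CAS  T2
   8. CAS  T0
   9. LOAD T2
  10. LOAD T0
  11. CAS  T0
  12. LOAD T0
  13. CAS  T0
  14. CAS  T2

A

Tracing schedule A:
1. LOAD T2 → mem=0 r[T2]=0 [LOAD]
2. LOAD T0 → mem=0 r[T0]=0 [LOAD]
3. CAS T2 → mem=1 r[T2]=0 [OK]
4. CAS T0 → mem=1 r[T0]=0 [RETRY]
5. LOAD T0 → mem=1 r[T0]=1 [LOAD]
6. LOAD T2 → mem=1 r[T2]=1 [LOAD]
7. LOAD T1 → mem=1 r[T1]=1 [LOAD]
8. CAS T0 → mem=2 r[T0]=1 [OK]
9. LOAD T0 → mem=2 r[T0]=2 [LOAD]
10. CAS T2 → mem=2 r[T2]=1 [RETRY]
11. CAS T1 → mem=2 r[T1]=1 [RETRY]
12. CAS T0 → mem=3 r[T0]=2 [OK]
13. LOAD T2 → mem=3 r[T2]=3 [LOAD]
14. CAS T2 → mem=4 r[T2]=3 [OK]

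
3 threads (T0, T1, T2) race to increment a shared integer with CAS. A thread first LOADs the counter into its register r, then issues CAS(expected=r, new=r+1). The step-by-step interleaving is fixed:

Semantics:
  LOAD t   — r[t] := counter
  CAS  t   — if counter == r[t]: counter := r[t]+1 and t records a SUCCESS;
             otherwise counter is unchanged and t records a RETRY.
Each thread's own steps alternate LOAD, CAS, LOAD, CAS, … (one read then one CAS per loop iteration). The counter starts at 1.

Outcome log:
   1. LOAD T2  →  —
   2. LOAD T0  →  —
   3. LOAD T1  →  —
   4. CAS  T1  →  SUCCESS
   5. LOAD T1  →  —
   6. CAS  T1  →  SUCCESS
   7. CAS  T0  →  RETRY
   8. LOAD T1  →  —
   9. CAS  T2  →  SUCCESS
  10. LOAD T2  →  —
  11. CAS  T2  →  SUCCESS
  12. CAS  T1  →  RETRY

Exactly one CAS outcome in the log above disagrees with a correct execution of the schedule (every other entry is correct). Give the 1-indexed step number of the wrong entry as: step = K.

Correct run:
1. LOAD T2 → mem=1 r[T2]=1 [LOAD]
2. LOAD T0 → mem=1 r[T0]=1 [LOAD]
3. LOAD T1 → mem=1 r[T1]=1 [LOAD]
4. CAS T1 → mem=2 r[T1]=1 [OK]
5. LOAD T1 → mem=2 r[T1]=2 [LOAD]
6. CAS T1 → mem=3 r[T1]=2 [OK]
7. CAS T0 → mem=3 r[T0]=1 [RETRY]
8. LOAD T1 → mem=3 r[T1]=3 [LOAD]
9. CAS T2 → mem=3 r[T2]=1 [RETRY]
10. LOAD T2 → mem=3 r[T2]=3 [LOAD]
11. CAS T2 → mem=4 r[T2]=3 [OK]
12. CAS T1 → mem=4 r[T1]=3 [RETRY]
Log disagrees first at step 9.

step = 9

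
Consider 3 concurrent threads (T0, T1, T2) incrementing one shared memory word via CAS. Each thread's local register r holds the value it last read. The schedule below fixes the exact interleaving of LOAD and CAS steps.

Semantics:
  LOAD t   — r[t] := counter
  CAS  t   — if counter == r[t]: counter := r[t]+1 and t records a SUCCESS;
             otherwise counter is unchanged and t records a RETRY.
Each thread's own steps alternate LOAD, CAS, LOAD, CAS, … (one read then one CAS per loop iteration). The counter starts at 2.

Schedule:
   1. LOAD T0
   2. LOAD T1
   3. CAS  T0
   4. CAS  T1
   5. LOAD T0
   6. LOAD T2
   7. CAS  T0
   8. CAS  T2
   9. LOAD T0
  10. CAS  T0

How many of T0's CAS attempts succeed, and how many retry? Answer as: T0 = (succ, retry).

   1) LOAD T0:  M=2  r_T0=2
   2) LOAD T1:  M=2  r_T1=2
   3) CAS  T0:  M=3  r_T0=2 ✓
   4) CAS  T1:  M=3  r_T1=2 ✗
   5) LOAD T0:  M=3  r_T0=3
   6) LOAD T2:  M=3  r_T2=3
   7) CAS  T0:  M=4  r_T0=3 ✓
   8) CAS  T2:  M=4  r_T2=3 ✗
   9) LOAD T0:  M=4  r_T0=4
  10) CAS  T0:  M=5  r_T0=4 ✓

T0 = (3, 0)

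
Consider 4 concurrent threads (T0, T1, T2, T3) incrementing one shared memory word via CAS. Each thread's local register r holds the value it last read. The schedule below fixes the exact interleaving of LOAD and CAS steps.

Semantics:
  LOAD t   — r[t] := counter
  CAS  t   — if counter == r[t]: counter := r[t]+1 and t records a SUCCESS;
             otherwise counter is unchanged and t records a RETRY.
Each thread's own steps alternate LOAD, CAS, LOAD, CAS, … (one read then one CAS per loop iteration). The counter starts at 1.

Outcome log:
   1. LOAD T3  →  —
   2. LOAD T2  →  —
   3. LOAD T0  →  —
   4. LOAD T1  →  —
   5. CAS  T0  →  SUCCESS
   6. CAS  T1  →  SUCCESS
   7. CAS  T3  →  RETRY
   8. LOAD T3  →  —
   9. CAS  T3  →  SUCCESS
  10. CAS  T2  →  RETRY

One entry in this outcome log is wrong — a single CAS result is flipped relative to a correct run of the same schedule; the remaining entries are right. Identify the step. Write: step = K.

step = 6

Re-executing:
#1 T3 reads 1
#2 T2 reads 1
#3 T0 reads 1
#4 T1 reads 1
#5 T0 CAS(1→2) writes; counter now 2
#6 T1 CAS(1→2) fails; counter now 2
#7 T3 CAS(1→2) fails; counter now 2
#8 T3 reads 2
#9 T3 CAS(2→3) writes; counter now 3
#10 T2 CAS(1→2) fails; counter now 3
Log disagrees first at step 6.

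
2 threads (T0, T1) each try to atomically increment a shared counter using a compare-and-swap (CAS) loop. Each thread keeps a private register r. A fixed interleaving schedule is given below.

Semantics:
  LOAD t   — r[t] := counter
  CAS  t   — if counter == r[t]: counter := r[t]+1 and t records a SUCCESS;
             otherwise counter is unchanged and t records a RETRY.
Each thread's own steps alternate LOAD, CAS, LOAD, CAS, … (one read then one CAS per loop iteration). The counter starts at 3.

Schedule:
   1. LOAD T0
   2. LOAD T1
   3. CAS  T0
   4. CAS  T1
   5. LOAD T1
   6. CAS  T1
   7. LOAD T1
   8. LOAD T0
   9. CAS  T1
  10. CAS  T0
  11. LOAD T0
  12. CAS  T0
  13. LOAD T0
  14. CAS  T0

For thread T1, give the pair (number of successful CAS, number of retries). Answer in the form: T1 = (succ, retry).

T1 = (2, 1)

1. LOAD T0 → mem=3 r[T0]=3 [LOAD]
2. LOAD T1 → mem=3 r[T1]=3 [LOAD]
3. CAS T0 → mem=4 r[T0]=3 [OK]
4. CAS T1 → mem=4 r[T1]=3 [RETRY]
5. LOAD T1 → mem=4 r[T1]=4 [LOAD]
6. CAS T1 → mem=5 r[T1]=4 [OK]
7. LOAD T1 → mem=5 r[T1]=5 [LOAD]
8. LOAD T0 → mem=5 r[T0]=5 [LOAD]
9. CAS T1 → mem=6 r[T1]=5 [OK]
10. CAS T0 → mem=6 r[T0]=5 [RETRY]
11. LOAD T0 → mem=6 r[T0]=6 [LOAD]
12. CAS T0 → mem=7 r[T0]=6 [OK]
13. LOAD T0 → mem=7 r[T0]=7 [LOAD]
14. CAS T0 → mem=8 r[T0]=7 [OK]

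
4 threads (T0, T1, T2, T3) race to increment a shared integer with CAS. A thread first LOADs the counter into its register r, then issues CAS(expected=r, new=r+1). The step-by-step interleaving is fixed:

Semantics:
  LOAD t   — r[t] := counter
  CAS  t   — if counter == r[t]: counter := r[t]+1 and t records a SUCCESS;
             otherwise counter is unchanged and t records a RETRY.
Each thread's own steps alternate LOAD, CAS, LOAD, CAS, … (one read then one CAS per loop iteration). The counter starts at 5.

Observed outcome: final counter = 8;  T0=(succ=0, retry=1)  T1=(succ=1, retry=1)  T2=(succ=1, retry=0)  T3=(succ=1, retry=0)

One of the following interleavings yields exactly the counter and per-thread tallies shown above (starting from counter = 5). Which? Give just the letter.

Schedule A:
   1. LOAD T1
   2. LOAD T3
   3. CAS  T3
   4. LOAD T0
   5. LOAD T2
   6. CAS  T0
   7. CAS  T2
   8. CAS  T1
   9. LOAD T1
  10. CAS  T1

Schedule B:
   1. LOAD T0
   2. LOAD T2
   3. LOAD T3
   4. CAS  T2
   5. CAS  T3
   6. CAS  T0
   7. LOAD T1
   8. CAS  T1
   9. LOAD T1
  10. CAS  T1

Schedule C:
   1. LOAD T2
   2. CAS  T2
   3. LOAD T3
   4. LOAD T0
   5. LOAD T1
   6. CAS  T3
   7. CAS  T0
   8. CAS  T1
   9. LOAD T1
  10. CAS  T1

C

Tracing schedule C:
   1) LOAD T2:  M=5  r_T2=5
   2) CAS  T2:  M=6  r_T2=5 ✓
   3) LOAD T3:  M=6  r_T3=6
   4) LOAD T0:  M=6  r_T0=6
   5) LOAD T1:  M=6  r_T1=6
   6) CAS  T3:  M=7  r_T3=6 ✓
   7) CAS  T0:  M=7  r_T0=6 ✗
   8) CAS  T1:  M=7  r_T1=6 ✗
   9) LOAD T1:  M=7  r_T1=7
  10) CAS  T1:  M=8  r_T1=7 ✓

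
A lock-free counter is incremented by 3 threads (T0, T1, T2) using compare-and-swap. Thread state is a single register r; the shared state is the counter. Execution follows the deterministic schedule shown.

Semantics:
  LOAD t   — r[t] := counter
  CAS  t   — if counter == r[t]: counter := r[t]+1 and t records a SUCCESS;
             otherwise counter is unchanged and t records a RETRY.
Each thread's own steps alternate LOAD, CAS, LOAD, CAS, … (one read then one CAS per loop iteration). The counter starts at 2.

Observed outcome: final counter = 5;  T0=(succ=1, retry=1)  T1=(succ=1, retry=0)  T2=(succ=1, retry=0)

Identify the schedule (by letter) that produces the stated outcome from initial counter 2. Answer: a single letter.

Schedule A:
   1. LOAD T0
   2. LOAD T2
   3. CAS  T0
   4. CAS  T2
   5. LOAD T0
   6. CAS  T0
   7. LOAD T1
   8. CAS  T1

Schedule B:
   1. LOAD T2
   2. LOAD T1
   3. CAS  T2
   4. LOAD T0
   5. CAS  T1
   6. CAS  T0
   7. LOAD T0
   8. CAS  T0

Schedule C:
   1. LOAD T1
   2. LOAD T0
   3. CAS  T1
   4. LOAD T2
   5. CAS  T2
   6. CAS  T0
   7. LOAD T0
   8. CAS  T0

Simulating candidate C:
1. LOAD T1 → mem=2 r[T1]=2 [LOAD]
2. LOAD T0 → mem=2 r[T0]=2 [LOAD]
3. CAS T1 → mem=3 r[T1]=2 [OK]
4. LOAD T2 → mem=3 r[T2]=3 [LOAD]
5. CAS T2 → mem=4 r[T2]=3 [OK]
6. CAS T0 → mem=4 r[T0]=2 [RETRY]
7. LOAD T0 → mem=4 r[T0]=4 [LOAD]
8. CAS T0 → mem=5 r[T0]=4 [OK]

C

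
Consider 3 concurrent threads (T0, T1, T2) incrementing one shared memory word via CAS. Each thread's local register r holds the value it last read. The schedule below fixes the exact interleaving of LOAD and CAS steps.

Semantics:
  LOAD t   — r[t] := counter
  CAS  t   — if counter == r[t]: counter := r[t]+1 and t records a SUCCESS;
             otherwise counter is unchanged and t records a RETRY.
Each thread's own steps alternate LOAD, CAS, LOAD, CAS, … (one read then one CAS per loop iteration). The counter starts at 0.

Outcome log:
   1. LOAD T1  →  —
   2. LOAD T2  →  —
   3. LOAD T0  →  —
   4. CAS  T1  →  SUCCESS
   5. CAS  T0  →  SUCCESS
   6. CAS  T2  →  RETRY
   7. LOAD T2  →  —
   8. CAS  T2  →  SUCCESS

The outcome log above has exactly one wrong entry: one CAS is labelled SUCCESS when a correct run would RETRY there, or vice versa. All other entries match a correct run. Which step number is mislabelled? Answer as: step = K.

step = 5

Correct run:
T1 LOAD — after: cnt=0, r=0 — load
T2 LOAD — after: cnt=0, r=0 — load
T0 LOAD — after: cnt=0, r=0 — load
T1 CAS — after: cnt=1, r=0 — ok
T0 CAS — after: cnt=1, r=0 — retry
T2 CAS — after: cnt=1, r=0 — retry
T2 LOAD — after: cnt=1, r=1 — load
T2 CAS — after: cnt=2, r=1 — ok
Log disagrees first at step 5.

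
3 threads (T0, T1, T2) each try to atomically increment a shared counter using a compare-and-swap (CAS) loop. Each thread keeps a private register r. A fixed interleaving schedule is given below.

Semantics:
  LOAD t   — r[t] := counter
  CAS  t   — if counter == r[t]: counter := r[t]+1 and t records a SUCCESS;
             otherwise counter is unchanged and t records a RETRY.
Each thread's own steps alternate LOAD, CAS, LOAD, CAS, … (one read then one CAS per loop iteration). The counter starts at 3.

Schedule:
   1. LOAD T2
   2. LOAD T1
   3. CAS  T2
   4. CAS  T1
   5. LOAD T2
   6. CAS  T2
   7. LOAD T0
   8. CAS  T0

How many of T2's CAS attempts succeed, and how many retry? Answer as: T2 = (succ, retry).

T2 LOAD — after: cnt=3, r=3 — load
T1 LOAD — after: cnt=3, r=3 — load
T2 CAS — after: cnt=4, r=3 — ok
T1 CAS — after: cnt=4, r=3 — retry
T2 LOAD — after: cnt=4, r=4 — load
T2 CAS — after: cnt=5, r=4 — ok
T0 LOAD — after: cnt=5, r=5 — load
T0 CAS — after: cnt=6, r=5 — ok

T2 = (2, 0)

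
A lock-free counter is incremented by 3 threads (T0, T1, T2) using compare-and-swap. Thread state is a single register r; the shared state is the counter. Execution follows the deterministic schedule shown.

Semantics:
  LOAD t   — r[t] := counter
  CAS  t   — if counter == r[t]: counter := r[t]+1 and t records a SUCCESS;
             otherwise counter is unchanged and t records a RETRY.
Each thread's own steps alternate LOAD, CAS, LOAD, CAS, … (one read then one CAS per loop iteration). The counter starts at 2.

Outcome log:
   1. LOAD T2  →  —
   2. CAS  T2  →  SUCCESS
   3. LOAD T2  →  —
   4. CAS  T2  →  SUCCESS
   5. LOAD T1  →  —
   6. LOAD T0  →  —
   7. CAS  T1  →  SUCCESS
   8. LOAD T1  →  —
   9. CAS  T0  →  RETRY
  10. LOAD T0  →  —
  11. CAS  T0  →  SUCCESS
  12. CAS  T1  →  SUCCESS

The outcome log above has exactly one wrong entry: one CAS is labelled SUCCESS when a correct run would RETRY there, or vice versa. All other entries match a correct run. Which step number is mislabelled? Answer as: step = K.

step = 12

Correct run:
T2 LOAD — after: cnt=2, r=2 — load
T2 CAS — after: cnt=3, r=2 — ok
T2 LOAD — after: cnt=3, r=3 — load
T2 CAS — after: cnt=4, r=3 — ok
T1 LOAD — after: cnt=4, r=4 — load
T0 LOAD — after: cnt=4, r=4 — load
T1 CAS — after: cnt=5, r=4 — ok
T1 LOAD — after: cnt=5, r=5 — load
T0 CAS — after: cnt=5, r=4 — retry
T0 LOAD — after: cnt=5, r=5 — load
T0 CAS — after: cnt=6, r=5 — ok
T1 CAS — after: cnt=6, r=5 — retry
Mismatch at 12.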